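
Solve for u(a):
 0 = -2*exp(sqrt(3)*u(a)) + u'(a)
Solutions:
 u(a) = sqrt(3)*(2*log(-1/(C1 + 2*a)) - log(3))/6


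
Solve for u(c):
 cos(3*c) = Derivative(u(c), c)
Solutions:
 u(c) = C1 + sin(3*c)/3


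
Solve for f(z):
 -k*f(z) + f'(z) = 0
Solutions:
 f(z) = C1*exp(k*z)


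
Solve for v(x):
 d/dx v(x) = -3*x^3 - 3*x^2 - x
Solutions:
 v(x) = C1 - 3*x^4/4 - x^3 - x^2/2


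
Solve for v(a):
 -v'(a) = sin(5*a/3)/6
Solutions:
 v(a) = C1 + cos(5*a/3)/10


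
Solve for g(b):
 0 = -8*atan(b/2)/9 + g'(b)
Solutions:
 g(b) = C1 + 8*b*atan(b/2)/9 - 8*log(b^2 + 4)/9


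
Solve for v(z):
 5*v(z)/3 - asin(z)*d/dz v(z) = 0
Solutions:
 v(z) = C1*exp(5*Integral(1/asin(z), z)/3)


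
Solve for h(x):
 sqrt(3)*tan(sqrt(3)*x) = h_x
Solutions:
 h(x) = C1 - log(cos(sqrt(3)*x))


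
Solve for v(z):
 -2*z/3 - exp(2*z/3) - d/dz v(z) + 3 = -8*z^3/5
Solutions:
 v(z) = C1 + 2*z^4/5 - z^2/3 + 3*z - 3*exp(2*z/3)/2


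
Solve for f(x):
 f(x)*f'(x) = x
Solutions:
 f(x) = -sqrt(C1 + x^2)
 f(x) = sqrt(C1 + x^2)


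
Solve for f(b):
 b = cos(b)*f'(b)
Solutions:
 f(b) = C1 + Integral(b/cos(b), b)


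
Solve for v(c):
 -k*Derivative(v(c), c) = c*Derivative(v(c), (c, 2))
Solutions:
 v(c) = C1 + c^(1 - re(k))*(C2*sin(log(c)*Abs(im(k))) + C3*cos(log(c)*im(k)))


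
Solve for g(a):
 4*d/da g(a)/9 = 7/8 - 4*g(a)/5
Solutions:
 g(a) = C1*exp(-9*a/5) + 35/32


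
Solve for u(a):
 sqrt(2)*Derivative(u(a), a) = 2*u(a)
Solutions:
 u(a) = C1*exp(sqrt(2)*a)


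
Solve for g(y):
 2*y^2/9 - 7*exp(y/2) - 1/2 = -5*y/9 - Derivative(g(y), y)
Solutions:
 g(y) = C1 - 2*y^3/27 - 5*y^2/18 + y/2 + 14*exp(y/2)


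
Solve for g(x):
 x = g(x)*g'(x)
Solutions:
 g(x) = -sqrt(C1 + x^2)
 g(x) = sqrt(C1 + x^2)


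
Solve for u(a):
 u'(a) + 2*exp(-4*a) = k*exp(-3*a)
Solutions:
 u(a) = C1 - k*exp(-3*a)/3 + exp(-4*a)/2


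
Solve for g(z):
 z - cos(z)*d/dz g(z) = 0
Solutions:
 g(z) = C1 + Integral(z/cos(z), z)


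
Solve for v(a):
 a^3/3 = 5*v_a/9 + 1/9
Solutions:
 v(a) = C1 + 3*a^4/20 - a/5


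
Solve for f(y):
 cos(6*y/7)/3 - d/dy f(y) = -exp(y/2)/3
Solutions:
 f(y) = C1 + 2*exp(y/2)/3 + 7*sin(6*y/7)/18


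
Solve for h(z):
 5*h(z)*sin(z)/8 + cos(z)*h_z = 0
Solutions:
 h(z) = C1*cos(z)^(5/8)


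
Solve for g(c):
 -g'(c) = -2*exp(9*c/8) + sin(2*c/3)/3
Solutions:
 g(c) = C1 + 16*exp(9*c/8)/9 + cos(2*c/3)/2


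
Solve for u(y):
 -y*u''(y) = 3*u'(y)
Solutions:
 u(y) = C1 + C2/y^2


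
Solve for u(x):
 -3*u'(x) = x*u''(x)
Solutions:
 u(x) = C1 + C2/x^2


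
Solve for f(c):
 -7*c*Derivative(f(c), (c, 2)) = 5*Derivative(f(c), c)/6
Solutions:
 f(c) = C1 + C2*c^(37/42)


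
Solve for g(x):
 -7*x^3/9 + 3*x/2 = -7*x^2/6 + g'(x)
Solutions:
 g(x) = C1 - 7*x^4/36 + 7*x^3/18 + 3*x^2/4


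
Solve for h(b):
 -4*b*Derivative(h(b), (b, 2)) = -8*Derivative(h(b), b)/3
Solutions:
 h(b) = C1 + C2*b^(5/3)


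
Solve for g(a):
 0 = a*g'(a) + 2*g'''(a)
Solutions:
 g(a) = C1 + Integral(C2*airyai(-2^(2/3)*a/2) + C3*airybi(-2^(2/3)*a/2), a)


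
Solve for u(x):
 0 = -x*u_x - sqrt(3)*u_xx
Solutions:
 u(x) = C1 + C2*erf(sqrt(2)*3^(3/4)*x/6)


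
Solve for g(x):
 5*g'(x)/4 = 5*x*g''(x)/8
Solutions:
 g(x) = C1 + C2*x^3


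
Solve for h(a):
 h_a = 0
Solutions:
 h(a) = C1


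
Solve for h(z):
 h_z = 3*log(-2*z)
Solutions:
 h(z) = C1 + 3*z*log(-z) + 3*z*(-1 + log(2))


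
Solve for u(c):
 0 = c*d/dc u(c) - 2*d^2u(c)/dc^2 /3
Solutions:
 u(c) = C1 + C2*erfi(sqrt(3)*c/2)


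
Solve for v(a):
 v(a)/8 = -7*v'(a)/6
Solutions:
 v(a) = C1*exp(-3*a/28)


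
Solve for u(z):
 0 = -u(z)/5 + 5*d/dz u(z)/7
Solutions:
 u(z) = C1*exp(7*z/25)


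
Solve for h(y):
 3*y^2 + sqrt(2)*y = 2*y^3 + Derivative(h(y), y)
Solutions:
 h(y) = C1 - y^4/2 + y^3 + sqrt(2)*y^2/2


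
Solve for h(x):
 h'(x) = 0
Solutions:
 h(x) = C1


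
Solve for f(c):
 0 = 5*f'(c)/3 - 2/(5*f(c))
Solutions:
 f(c) = -sqrt(C1 + 12*c)/5
 f(c) = sqrt(C1 + 12*c)/5


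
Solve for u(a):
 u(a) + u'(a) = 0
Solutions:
 u(a) = C1*exp(-a)


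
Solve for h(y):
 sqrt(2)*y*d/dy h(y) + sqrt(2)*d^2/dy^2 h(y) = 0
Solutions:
 h(y) = C1 + C2*erf(sqrt(2)*y/2)


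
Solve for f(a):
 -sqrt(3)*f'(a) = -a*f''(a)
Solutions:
 f(a) = C1 + C2*a^(1 + sqrt(3))


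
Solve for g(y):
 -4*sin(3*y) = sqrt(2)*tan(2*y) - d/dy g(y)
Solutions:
 g(y) = C1 - sqrt(2)*log(cos(2*y))/2 - 4*cos(3*y)/3


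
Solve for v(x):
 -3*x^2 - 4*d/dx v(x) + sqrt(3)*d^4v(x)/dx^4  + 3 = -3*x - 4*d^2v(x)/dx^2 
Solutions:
 v(x) = C1 + C2*exp(-2^(1/3)*x*(-2*6^(1/3)/(9 + sqrt(16*sqrt(3) + 81))^(1/3) + 3^(1/6)*(9 + sqrt(16*sqrt(3) + 81))^(1/3))/6)*sin(2^(1/3)*x*(2*2^(1/3)*3^(5/6)/(9 + sqrt(16*sqrt(3) + 81))^(1/3) + 3^(2/3)*(9 + sqrt(16*sqrt(3) + 81))^(1/3))/6) + C3*exp(-2^(1/3)*x*(-2*6^(1/3)/(9 + sqrt(16*sqrt(3) + 81))^(1/3) + 3^(1/6)*(9 + sqrt(16*sqrt(3) + 81))^(1/3))/6)*cos(2^(1/3)*x*(2*2^(1/3)*3^(5/6)/(9 + sqrt(16*sqrt(3) + 81))^(1/3) + 3^(2/3)*(9 + sqrt(16*sqrt(3) + 81))^(1/3))/6) + C4*exp(2^(1/3)*x*(-2*6^(1/3)/(9 + sqrt(16*sqrt(3) + 81))^(1/3) + 3^(1/6)*(9 + sqrt(16*sqrt(3) + 81))^(1/3))/3) - x^3/4 - 3*x^2/8


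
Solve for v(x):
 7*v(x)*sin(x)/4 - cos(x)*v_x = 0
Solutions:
 v(x) = C1/cos(x)^(7/4)


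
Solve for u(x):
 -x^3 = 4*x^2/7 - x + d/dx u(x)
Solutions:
 u(x) = C1 - x^4/4 - 4*x^3/21 + x^2/2


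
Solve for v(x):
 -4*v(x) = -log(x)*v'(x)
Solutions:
 v(x) = C1*exp(4*li(x))


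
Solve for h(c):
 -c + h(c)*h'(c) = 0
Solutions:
 h(c) = -sqrt(C1 + c^2)
 h(c) = sqrt(C1 + c^2)


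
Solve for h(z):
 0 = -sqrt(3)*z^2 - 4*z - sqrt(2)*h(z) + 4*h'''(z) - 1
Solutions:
 h(z) = C3*exp(sqrt(2)*z/2) - sqrt(6)*z^2/2 - 2*sqrt(2)*z + (C1*sin(sqrt(6)*z/4) + C2*cos(sqrt(6)*z/4))*exp(-sqrt(2)*z/4) - sqrt(2)/2


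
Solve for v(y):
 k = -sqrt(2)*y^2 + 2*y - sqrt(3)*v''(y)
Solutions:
 v(y) = C1 + C2*y - sqrt(3)*k*y^2/6 - sqrt(6)*y^4/36 + sqrt(3)*y^3/9


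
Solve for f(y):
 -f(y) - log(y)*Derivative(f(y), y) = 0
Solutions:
 f(y) = C1*exp(-li(y))


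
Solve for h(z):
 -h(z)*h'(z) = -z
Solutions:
 h(z) = -sqrt(C1 + z^2)
 h(z) = sqrt(C1 + z^2)


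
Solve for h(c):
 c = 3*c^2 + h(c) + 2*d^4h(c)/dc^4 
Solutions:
 h(c) = -3*c^2 + c + (C1*sin(2^(1/4)*c/2) + C2*cos(2^(1/4)*c/2))*exp(-2^(1/4)*c/2) + (C3*sin(2^(1/4)*c/2) + C4*cos(2^(1/4)*c/2))*exp(2^(1/4)*c/2)


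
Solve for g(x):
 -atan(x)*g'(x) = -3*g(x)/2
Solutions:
 g(x) = C1*exp(3*Integral(1/atan(x), x)/2)


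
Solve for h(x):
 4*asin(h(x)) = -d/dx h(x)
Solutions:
 Integral(1/asin(_y), (_y, h(x))) = C1 - 4*x


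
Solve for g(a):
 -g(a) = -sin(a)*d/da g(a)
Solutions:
 g(a) = C1*sqrt(cos(a) - 1)/sqrt(cos(a) + 1)


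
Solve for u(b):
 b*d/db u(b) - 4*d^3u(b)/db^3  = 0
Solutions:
 u(b) = C1 + Integral(C2*airyai(2^(1/3)*b/2) + C3*airybi(2^(1/3)*b/2), b)


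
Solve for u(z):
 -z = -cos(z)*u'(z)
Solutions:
 u(z) = C1 + Integral(z/cos(z), z)


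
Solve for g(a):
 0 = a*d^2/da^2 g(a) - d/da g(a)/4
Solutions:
 g(a) = C1 + C2*a^(5/4)


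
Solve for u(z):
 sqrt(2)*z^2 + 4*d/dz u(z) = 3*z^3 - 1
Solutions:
 u(z) = C1 + 3*z^4/16 - sqrt(2)*z^3/12 - z/4


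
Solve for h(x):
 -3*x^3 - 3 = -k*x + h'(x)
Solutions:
 h(x) = C1 + k*x^2/2 - 3*x^4/4 - 3*x


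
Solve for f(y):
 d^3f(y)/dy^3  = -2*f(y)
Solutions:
 f(y) = C3*exp(-2^(1/3)*y) + (C1*sin(2^(1/3)*sqrt(3)*y/2) + C2*cos(2^(1/3)*sqrt(3)*y/2))*exp(2^(1/3)*y/2)


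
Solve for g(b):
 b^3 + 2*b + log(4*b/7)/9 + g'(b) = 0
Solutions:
 g(b) = C1 - b^4/4 - b^2 - b*log(b)/9 - 2*b*log(2)/9 + b/9 + b*log(7)/9


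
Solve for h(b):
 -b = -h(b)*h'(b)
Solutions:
 h(b) = -sqrt(C1 + b^2)
 h(b) = sqrt(C1 + b^2)


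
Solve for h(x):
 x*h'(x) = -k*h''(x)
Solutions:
 h(x) = C1 + C2*sqrt(k)*erf(sqrt(2)*x*sqrt(1/k)/2)


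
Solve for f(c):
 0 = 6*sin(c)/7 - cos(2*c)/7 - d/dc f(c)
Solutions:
 f(c) = C1 - sin(2*c)/14 - 6*cos(c)/7


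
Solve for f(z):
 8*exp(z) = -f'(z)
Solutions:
 f(z) = C1 - 8*exp(z)


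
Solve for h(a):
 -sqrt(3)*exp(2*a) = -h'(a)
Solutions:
 h(a) = C1 + sqrt(3)*exp(2*a)/2


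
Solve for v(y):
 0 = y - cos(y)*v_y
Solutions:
 v(y) = C1 + Integral(y/cos(y), y)


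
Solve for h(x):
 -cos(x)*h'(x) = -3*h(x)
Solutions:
 h(x) = C1*(sin(x) + 1)^(3/2)/(sin(x) - 1)^(3/2)


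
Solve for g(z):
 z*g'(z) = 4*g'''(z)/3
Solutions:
 g(z) = C1 + Integral(C2*airyai(6^(1/3)*z/2) + C3*airybi(6^(1/3)*z/2), z)


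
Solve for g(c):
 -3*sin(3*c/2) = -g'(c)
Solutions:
 g(c) = C1 - 2*cos(3*c/2)


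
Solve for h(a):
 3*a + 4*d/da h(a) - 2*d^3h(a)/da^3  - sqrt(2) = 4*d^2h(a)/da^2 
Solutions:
 h(a) = C1 + C2*exp(a*(-1 + sqrt(3))) + C3*exp(-a*(1 + sqrt(3))) - 3*a^2/8 - 3*a/4 + sqrt(2)*a/4


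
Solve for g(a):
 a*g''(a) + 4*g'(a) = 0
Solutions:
 g(a) = C1 + C2/a^3


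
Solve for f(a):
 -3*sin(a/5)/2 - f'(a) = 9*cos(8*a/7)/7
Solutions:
 f(a) = C1 - 9*sin(8*a/7)/8 + 15*cos(a/5)/2


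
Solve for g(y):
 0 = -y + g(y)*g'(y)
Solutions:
 g(y) = -sqrt(C1 + y^2)
 g(y) = sqrt(C1 + y^2)


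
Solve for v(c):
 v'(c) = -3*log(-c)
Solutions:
 v(c) = C1 - 3*c*log(-c) + 3*c


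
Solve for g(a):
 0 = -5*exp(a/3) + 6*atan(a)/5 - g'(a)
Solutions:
 g(a) = C1 + 6*a*atan(a)/5 - 15*exp(a/3) - 3*log(a^2 + 1)/5


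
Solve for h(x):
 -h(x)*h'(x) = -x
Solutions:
 h(x) = -sqrt(C1 + x^2)
 h(x) = sqrt(C1 + x^2)


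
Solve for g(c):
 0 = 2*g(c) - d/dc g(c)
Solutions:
 g(c) = C1*exp(2*c)


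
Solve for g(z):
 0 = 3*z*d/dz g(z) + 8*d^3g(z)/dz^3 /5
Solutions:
 g(z) = C1 + Integral(C2*airyai(-15^(1/3)*z/2) + C3*airybi(-15^(1/3)*z/2), z)


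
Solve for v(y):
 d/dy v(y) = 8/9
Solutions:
 v(y) = C1 + 8*y/9


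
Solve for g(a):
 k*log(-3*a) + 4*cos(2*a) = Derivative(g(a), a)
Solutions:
 g(a) = C1 + a*k*(log(-a) - 1) + a*k*log(3) + 2*sin(2*a)


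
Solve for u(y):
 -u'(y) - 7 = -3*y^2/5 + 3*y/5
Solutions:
 u(y) = C1 + y^3/5 - 3*y^2/10 - 7*y


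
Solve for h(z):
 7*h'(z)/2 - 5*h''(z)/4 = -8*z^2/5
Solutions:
 h(z) = C1 + C2*exp(14*z/5) - 16*z^3/105 - 8*z^2/49 - 40*z/343


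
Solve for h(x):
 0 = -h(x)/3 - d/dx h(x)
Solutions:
 h(x) = C1*exp(-x/3)


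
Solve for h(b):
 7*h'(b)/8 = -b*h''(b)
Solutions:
 h(b) = C1 + C2*b^(1/8)


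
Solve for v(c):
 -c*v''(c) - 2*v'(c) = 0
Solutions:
 v(c) = C1 + C2/c


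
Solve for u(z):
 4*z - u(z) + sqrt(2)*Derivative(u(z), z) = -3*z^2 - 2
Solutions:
 u(z) = C1*exp(sqrt(2)*z/2) + 3*z^2 + 4*z + 6*sqrt(2)*z + 4*sqrt(2) + 14


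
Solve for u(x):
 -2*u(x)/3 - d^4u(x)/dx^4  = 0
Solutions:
 u(x) = (C1*sin(6^(3/4)*x/6) + C2*cos(6^(3/4)*x/6))*exp(-6^(3/4)*x/6) + (C3*sin(6^(3/4)*x/6) + C4*cos(6^(3/4)*x/6))*exp(6^(3/4)*x/6)


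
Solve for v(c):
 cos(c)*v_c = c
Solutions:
 v(c) = C1 + Integral(c/cos(c), c)


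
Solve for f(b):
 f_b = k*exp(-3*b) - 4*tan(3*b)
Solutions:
 f(b) = C1 - k*exp(-3*b)/3 - 2*log(tan(3*b)^2 + 1)/3


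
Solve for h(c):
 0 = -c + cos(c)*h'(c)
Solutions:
 h(c) = C1 + Integral(c/cos(c), c)


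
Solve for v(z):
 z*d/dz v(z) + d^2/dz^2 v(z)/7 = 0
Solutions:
 v(z) = C1 + C2*erf(sqrt(14)*z/2)


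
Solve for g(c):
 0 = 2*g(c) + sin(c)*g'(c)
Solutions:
 g(c) = C1*(cos(c) + 1)/(cos(c) - 1)


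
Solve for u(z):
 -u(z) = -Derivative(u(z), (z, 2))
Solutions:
 u(z) = C1*exp(-z) + C2*exp(z)


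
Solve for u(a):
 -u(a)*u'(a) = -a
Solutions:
 u(a) = -sqrt(C1 + a^2)
 u(a) = sqrt(C1 + a^2)


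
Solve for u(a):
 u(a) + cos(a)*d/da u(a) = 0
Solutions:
 u(a) = C1*sqrt(sin(a) - 1)/sqrt(sin(a) + 1)


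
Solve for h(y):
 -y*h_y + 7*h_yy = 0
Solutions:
 h(y) = C1 + C2*erfi(sqrt(14)*y/14)


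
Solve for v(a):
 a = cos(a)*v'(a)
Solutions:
 v(a) = C1 + Integral(a/cos(a), a)


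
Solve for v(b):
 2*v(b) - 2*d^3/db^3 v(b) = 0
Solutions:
 v(b) = C3*exp(b) + (C1*sin(sqrt(3)*b/2) + C2*cos(sqrt(3)*b/2))*exp(-b/2)


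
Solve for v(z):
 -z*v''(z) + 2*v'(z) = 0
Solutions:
 v(z) = C1 + C2*z^3


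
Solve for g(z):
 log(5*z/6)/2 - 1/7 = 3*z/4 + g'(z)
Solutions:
 g(z) = C1 - 3*z^2/8 + z*log(z)/2 - z*log(6)/2 - 9*z/14 + z*log(5)/2


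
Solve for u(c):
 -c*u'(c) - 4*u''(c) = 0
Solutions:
 u(c) = C1 + C2*erf(sqrt(2)*c/4)


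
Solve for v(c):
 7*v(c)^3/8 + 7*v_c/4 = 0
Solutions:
 v(c) = -sqrt(-1/(C1 - c))
 v(c) = sqrt(-1/(C1 - c))


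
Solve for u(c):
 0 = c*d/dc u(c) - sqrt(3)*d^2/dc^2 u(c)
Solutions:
 u(c) = C1 + C2*erfi(sqrt(2)*3^(3/4)*c/6)


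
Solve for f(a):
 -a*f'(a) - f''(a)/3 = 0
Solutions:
 f(a) = C1 + C2*erf(sqrt(6)*a/2)


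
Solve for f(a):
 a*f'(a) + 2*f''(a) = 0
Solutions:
 f(a) = C1 + C2*erf(a/2)


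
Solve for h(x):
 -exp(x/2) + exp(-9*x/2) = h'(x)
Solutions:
 h(x) = C1 - 2*exp(x/2) - 2*exp(-9*x/2)/9


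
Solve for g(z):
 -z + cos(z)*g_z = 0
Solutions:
 g(z) = C1 + Integral(z/cos(z), z)


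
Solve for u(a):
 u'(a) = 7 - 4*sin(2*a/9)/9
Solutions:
 u(a) = C1 + 7*a + 2*cos(2*a/9)


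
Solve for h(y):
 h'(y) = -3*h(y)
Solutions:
 h(y) = C1*exp(-3*y)


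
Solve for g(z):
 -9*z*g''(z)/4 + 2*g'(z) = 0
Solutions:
 g(z) = C1 + C2*z^(17/9)


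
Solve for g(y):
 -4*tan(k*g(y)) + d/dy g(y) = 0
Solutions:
 g(y) = Piecewise((-asin(exp(C1*k + 4*k*y))/k + pi/k, Ne(k, 0)), (nan, True))
 g(y) = Piecewise((asin(exp(C1*k + 4*k*y))/k, Ne(k, 0)), (nan, True))


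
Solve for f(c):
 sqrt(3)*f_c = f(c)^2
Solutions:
 f(c) = -3/(C1 + sqrt(3)*c)


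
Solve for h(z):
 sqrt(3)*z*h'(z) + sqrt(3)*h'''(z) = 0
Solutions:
 h(z) = C1 + Integral(C2*airyai(-z) + C3*airybi(-z), z)


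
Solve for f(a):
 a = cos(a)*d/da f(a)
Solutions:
 f(a) = C1 + Integral(a/cos(a), a)


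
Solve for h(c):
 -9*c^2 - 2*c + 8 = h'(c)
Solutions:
 h(c) = C1 - 3*c^3 - c^2 + 8*c


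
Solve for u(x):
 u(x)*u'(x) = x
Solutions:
 u(x) = -sqrt(C1 + x^2)
 u(x) = sqrt(C1 + x^2)


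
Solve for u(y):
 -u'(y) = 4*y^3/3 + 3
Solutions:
 u(y) = C1 - y^4/3 - 3*y


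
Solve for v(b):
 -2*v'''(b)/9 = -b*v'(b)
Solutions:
 v(b) = C1 + Integral(C2*airyai(6^(2/3)*b/2) + C3*airybi(6^(2/3)*b/2), b)


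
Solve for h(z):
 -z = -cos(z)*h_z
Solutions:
 h(z) = C1 + Integral(z/cos(z), z)


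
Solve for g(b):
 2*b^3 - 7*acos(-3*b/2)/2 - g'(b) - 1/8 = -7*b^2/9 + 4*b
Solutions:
 g(b) = C1 + b^4/2 + 7*b^3/27 - 2*b^2 - 7*b*acos(-3*b/2)/2 - b/8 - 7*sqrt(4 - 9*b^2)/6


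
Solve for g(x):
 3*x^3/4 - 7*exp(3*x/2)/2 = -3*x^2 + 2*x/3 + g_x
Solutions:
 g(x) = C1 + 3*x^4/16 + x^3 - x^2/3 - 7*exp(3*x/2)/3


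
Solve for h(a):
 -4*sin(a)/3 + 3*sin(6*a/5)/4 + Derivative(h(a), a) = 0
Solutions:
 h(a) = C1 - 4*cos(a)/3 + 5*cos(6*a/5)/8


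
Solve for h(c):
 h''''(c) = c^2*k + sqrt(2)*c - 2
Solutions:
 h(c) = C1 + C2*c + C3*c^2 + C4*c^3 + c^6*k/360 + sqrt(2)*c^5/120 - c^4/12


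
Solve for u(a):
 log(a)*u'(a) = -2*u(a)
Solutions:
 u(a) = C1*exp(-2*li(a))


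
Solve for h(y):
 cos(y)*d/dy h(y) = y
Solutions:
 h(y) = C1 + Integral(y/cos(y), y)


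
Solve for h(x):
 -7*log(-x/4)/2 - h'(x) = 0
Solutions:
 h(x) = C1 - 7*x*log(-x)/2 + x*(7/2 + 7*log(2))


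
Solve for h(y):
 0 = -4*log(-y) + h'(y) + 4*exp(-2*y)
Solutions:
 h(y) = C1 + 4*y*log(-y) - 4*y + 2*exp(-2*y)


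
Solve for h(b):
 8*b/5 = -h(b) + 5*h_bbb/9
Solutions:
 h(b) = C3*exp(15^(2/3)*b/5) - 8*b/5 + (C1*sin(3*3^(1/6)*5^(2/3)*b/10) + C2*cos(3*3^(1/6)*5^(2/3)*b/10))*exp(-15^(2/3)*b/10)


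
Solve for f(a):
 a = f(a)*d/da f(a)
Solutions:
 f(a) = -sqrt(C1 + a^2)
 f(a) = sqrt(C1 + a^2)


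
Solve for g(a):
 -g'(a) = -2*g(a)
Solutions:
 g(a) = C1*exp(2*a)


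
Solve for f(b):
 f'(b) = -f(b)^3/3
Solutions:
 f(b) = -sqrt(6)*sqrt(-1/(C1 - b))/2
 f(b) = sqrt(6)*sqrt(-1/(C1 - b))/2


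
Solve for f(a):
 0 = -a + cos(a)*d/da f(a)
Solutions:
 f(a) = C1 + Integral(a/cos(a), a)


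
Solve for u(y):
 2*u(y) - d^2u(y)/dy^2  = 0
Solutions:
 u(y) = C1*exp(-sqrt(2)*y) + C2*exp(sqrt(2)*y)


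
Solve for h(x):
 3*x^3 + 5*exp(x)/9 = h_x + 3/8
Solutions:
 h(x) = C1 + 3*x^4/4 - 3*x/8 + 5*exp(x)/9


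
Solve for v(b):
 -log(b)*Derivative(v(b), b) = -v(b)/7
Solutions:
 v(b) = C1*exp(li(b)/7)


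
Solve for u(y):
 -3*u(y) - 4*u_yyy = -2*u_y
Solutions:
 u(y) = C1*exp(3^(1/3)*y*(2*3^(1/3)/(sqrt(705) + 27)^(1/3) + (sqrt(705) + 27)^(1/3))/12)*sin(3^(1/6)*y*(-3^(2/3)*(sqrt(705) + 27)^(1/3) + 6/(sqrt(705) + 27)^(1/3))/12) + C2*exp(3^(1/3)*y*(2*3^(1/3)/(sqrt(705) + 27)^(1/3) + (sqrt(705) + 27)^(1/3))/12)*cos(3^(1/6)*y*(-3^(2/3)*(sqrt(705) + 27)^(1/3) + 6/(sqrt(705) + 27)^(1/3))/12) + C3*exp(-3^(1/3)*y*(2*3^(1/3)/(sqrt(705) + 27)^(1/3) + (sqrt(705) + 27)^(1/3))/6)


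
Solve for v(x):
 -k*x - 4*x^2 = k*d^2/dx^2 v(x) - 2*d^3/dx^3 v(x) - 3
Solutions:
 v(x) = C1 + C2*x + C3*exp(k*x/2) + x^3*(-1 - 16/k^2)/6 - x^4/(3*k) + x^2*(1/2 - 16/k^2)/k


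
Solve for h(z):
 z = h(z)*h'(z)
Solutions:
 h(z) = -sqrt(C1 + z^2)
 h(z) = sqrt(C1 + z^2)


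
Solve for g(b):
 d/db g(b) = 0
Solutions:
 g(b) = C1


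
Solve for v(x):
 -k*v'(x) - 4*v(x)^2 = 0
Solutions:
 v(x) = k/(C1*k + 4*x)


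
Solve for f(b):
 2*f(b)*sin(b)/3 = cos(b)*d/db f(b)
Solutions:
 f(b) = C1/cos(b)^(2/3)


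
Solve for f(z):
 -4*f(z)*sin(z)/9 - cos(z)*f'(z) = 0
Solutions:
 f(z) = C1*cos(z)^(4/9)


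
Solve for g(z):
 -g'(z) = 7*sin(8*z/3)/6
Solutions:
 g(z) = C1 + 7*cos(8*z/3)/16


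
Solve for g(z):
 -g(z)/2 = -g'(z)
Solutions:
 g(z) = C1*exp(z/2)


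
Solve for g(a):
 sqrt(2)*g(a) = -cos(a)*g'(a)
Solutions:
 g(a) = C1*(sin(a) - 1)^(sqrt(2)/2)/(sin(a) + 1)^(sqrt(2)/2)


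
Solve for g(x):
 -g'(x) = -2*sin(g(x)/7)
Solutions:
 -2*x + 7*log(cos(g(x)/7) - 1)/2 - 7*log(cos(g(x)/7) + 1)/2 = C1


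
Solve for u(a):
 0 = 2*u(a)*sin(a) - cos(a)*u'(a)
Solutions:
 u(a) = C1/cos(a)^2


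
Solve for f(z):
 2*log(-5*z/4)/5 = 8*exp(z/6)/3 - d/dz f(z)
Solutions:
 f(z) = C1 - 2*z*log(-z)/5 + 2*z*(-log(5) + 1 + 2*log(2))/5 + 16*exp(z/6)


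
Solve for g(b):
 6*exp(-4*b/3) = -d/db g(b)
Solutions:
 g(b) = C1 + 9*exp(-4*b/3)/2


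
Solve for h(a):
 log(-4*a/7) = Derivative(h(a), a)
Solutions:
 h(a) = C1 + a*log(-a) + a*(-log(7) - 1 + 2*log(2))


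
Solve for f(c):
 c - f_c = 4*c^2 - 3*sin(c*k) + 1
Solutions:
 f(c) = C1 - 4*c^3/3 + c^2/2 - c - 3*cos(c*k)/k


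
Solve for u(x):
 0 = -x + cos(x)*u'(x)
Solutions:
 u(x) = C1 + Integral(x/cos(x), x)


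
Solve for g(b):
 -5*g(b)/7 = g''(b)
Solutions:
 g(b) = C1*sin(sqrt(35)*b/7) + C2*cos(sqrt(35)*b/7)


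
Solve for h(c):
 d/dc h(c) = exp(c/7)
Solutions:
 h(c) = C1 + 7*exp(c/7)


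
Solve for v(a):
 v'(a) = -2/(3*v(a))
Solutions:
 v(a) = -sqrt(C1 - 12*a)/3
 v(a) = sqrt(C1 - 12*a)/3


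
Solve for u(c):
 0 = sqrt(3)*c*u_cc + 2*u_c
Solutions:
 u(c) = C1 + C2*c^(1 - 2*sqrt(3)/3)


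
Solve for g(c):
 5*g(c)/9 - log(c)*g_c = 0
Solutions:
 g(c) = C1*exp(5*li(c)/9)


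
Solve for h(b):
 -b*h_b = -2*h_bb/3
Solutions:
 h(b) = C1 + C2*erfi(sqrt(3)*b/2)


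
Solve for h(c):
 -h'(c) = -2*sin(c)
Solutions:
 h(c) = C1 - 2*cos(c)


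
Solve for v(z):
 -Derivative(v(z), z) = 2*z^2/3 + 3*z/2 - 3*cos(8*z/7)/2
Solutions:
 v(z) = C1 - 2*z^3/9 - 3*z^2/4 + 21*sin(8*z/7)/16


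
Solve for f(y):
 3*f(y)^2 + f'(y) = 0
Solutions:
 f(y) = 1/(C1 + 3*y)


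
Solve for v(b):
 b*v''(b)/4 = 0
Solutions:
 v(b) = C1 + C2*b


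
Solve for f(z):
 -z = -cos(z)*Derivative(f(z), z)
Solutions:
 f(z) = C1 + Integral(z/cos(z), z)


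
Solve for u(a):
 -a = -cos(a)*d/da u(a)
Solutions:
 u(a) = C1 + Integral(a/cos(a), a)


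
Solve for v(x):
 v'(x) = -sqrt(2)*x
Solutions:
 v(x) = C1 - sqrt(2)*x^2/2


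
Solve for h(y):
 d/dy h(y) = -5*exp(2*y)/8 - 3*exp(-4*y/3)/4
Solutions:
 h(y) = C1 - 5*exp(2*y)/16 + 9*exp(-4*y/3)/16


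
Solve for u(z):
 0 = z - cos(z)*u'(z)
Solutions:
 u(z) = C1 + Integral(z/cos(z), z)


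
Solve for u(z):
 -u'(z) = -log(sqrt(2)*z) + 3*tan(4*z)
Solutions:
 u(z) = C1 + z*log(z) - z + z*log(2)/2 + 3*log(cos(4*z))/4


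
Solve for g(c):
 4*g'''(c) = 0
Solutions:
 g(c) = C1 + C2*c + C3*c^2


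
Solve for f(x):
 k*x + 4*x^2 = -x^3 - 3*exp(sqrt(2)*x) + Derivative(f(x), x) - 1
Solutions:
 f(x) = C1 + k*x^2/2 + x^4/4 + 4*x^3/3 + x + 3*sqrt(2)*exp(sqrt(2)*x)/2


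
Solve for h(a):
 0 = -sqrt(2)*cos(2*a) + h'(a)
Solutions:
 h(a) = C1 + sqrt(2)*sin(2*a)/2


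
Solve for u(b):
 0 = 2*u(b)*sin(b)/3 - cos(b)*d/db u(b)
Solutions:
 u(b) = C1/cos(b)^(2/3)


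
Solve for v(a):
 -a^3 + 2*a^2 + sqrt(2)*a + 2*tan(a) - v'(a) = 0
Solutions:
 v(a) = C1 - a^4/4 + 2*a^3/3 + sqrt(2)*a^2/2 - 2*log(cos(a))


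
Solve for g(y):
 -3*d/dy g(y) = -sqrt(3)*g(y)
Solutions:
 g(y) = C1*exp(sqrt(3)*y/3)


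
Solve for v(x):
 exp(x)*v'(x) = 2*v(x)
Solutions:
 v(x) = C1*exp(-2*exp(-x))


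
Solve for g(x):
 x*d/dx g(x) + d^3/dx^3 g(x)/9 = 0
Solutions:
 g(x) = C1 + Integral(C2*airyai(-3^(2/3)*x) + C3*airybi(-3^(2/3)*x), x)


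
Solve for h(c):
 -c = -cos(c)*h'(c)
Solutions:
 h(c) = C1 + Integral(c/cos(c), c)


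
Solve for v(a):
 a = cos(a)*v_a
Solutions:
 v(a) = C1 + Integral(a/cos(a), a)


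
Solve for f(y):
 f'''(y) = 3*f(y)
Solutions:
 f(y) = C3*exp(3^(1/3)*y) + (C1*sin(3^(5/6)*y/2) + C2*cos(3^(5/6)*y/2))*exp(-3^(1/3)*y/2)


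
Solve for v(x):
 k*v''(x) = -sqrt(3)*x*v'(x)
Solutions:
 v(x) = C1 + C2*sqrt(k)*erf(sqrt(2)*3^(1/4)*x*sqrt(1/k)/2)


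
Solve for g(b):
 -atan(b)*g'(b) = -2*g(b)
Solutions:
 g(b) = C1*exp(2*Integral(1/atan(b), b))


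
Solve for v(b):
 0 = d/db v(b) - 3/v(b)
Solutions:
 v(b) = -sqrt(C1 + 6*b)
 v(b) = sqrt(C1 + 6*b)


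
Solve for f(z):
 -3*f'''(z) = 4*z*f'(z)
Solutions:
 f(z) = C1 + Integral(C2*airyai(-6^(2/3)*z/3) + C3*airybi(-6^(2/3)*z/3), z)


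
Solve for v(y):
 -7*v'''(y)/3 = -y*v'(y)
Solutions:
 v(y) = C1 + Integral(C2*airyai(3^(1/3)*7^(2/3)*y/7) + C3*airybi(3^(1/3)*7^(2/3)*y/7), y)


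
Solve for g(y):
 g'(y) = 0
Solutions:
 g(y) = C1


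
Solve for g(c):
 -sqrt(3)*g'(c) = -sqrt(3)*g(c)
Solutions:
 g(c) = C1*exp(c)


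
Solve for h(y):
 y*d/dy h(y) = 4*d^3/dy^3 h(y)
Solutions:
 h(y) = C1 + Integral(C2*airyai(2^(1/3)*y/2) + C3*airybi(2^(1/3)*y/2), y)


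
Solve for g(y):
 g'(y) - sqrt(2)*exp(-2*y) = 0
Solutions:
 g(y) = C1 - sqrt(2)*exp(-2*y)/2


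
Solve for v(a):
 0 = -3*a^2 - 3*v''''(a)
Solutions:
 v(a) = C1 + C2*a + C3*a^2 + C4*a^3 - a^6/360


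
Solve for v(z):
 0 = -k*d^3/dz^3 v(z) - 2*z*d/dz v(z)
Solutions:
 v(z) = C1 + Integral(C2*airyai(2^(1/3)*z*(-1/k)^(1/3)) + C3*airybi(2^(1/3)*z*(-1/k)^(1/3)), z)


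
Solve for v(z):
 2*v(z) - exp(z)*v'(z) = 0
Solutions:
 v(z) = C1*exp(-2*exp(-z))


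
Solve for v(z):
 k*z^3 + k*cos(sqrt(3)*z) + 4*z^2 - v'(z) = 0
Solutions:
 v(z) = C1 + k*z^4/4 + sqrt(3)*k*sin(sqrt(3)*z)/3 + 4*z^3/3


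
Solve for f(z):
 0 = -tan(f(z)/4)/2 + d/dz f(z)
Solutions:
 f(z) = -4*asin(C1*exp(z/8)) + 4*pi
 f(z) = 4*asin(C1*exp(z/8))


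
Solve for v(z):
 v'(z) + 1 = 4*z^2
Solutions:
 v(z) = C1 + 4*z^3/3 - z


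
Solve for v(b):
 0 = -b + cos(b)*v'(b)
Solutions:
 v(b) = C1 + Integral(b/cos(b), b)


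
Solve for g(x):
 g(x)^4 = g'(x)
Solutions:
 g(x) = (-1/(C1 + 3*x))^(1/3)
 g(x) = (-1/(C1 + x))^(1/3)*(-3^(2/3) - 3*3^(1/6)*I)/6
 g(x) = (-1/(C1 + x))^(1/3)*(-3^(2/3) + 3*3^(1/6)*I)/6


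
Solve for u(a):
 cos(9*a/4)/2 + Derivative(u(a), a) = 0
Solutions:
 u(a) = C1 - 2*sin(9*a/4)/9


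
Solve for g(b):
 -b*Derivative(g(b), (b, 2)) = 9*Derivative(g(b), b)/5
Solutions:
 g(b) = C1 + C2/b^(4/5)


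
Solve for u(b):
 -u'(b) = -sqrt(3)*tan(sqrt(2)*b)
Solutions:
 u(b) = C1 - sqrt(6)*log(cos(sqrt(2)*b))/2


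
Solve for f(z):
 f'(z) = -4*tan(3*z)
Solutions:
 f(z) = C1 + 4*log(cos(3*z))/3


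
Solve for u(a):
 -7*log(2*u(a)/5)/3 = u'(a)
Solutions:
 3*Integral(1/(log(_y) - log(5) + log(2)), (_y, u(a)))/7 = C1 - a


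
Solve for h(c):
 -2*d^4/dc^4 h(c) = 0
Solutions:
 h(c) = C1 + C2*c + C3*c^2 + C4*c^3


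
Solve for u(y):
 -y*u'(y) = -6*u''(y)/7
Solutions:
 u(y) = C1 + C2*erfi(sqrt(21)*y/6)


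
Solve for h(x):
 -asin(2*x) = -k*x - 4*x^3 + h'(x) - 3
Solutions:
 h(x) = C1 + k*x^2/2 + x^4 - x*asin(2*x) + 3*x - sqrt(1 - 4*x^2)/2


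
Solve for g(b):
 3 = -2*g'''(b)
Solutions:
 g(b) = C1 + C2*b + C3*b^2 - b^3/4


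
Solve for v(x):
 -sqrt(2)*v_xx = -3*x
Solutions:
 v(x) = C1 + C2*x + sqrt(2)*x^3/4


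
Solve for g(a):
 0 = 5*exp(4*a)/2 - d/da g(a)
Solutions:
 g(a) = C1 + 5*exp(4*a)/8


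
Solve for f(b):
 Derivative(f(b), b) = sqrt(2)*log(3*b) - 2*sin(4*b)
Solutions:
 f(b) = C1 + sqrt(2)*b*(log(b) - 1) + sqrt(2)*b*log(3) + cos(4*b)/2


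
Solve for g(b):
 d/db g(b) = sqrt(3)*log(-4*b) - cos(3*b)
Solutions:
 g(b) = C1 + sqrt(3)*b*(log(-b) - 1) + 2*sqrt(3)*b*log(2) - sin(3*b)/3


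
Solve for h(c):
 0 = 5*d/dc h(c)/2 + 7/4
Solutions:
 h(c) = C1 - 7*c/10


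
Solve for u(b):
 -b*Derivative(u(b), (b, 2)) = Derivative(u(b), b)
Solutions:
 u(b) = C1 + C2*log(b)


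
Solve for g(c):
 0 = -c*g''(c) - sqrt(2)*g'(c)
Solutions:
 g(c) = C1 + C2*c^(1 - sqrt(2))


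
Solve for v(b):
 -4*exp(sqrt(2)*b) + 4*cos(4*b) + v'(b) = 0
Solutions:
 v(b) = C1 + 2*sqrt(2)*exp(sqrt(2)*b) - sin(4*b)


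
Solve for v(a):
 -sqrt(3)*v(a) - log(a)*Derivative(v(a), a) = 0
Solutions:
 v(a) = C1*exp(-sqrt(3)*li(a))


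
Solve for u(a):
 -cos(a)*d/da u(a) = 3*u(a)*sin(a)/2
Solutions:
 u(a) = C1*cos(a)^(3/2)


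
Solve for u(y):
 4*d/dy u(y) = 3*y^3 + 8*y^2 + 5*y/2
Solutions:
 u(y) = C1 + 3*y^4/16 + 2*y^3/3 + 5*y^2/16


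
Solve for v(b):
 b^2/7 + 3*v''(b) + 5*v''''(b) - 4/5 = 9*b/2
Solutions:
 v(b) = C1 + C2*b + C3*sin(sqrt(15)*b/5) + C4*cos(sqrt(15)*b/5) - b^4/252 + b^3/4 + 67*b^2/315


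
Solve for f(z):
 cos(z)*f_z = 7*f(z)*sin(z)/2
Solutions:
 f(z) = C1/cos(z)^(7/2)


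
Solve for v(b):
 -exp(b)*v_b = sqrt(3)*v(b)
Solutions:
 v(b) = C1*exp(sqrt(3)*exp(-b))


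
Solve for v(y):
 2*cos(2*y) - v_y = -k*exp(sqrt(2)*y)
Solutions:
 v(y) = C1 + sqrt(2)*k*exp(sqrt(2)*y)/2 + sin(2*y)


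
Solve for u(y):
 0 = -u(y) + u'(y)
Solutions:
 u(y) = C1*exp(y)


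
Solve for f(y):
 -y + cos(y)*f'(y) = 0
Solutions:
 f(y) = C1 + Integral(y/cos(y), y)


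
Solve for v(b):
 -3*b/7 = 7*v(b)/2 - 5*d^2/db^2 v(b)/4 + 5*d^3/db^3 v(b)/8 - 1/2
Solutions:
 v(b) = C1*exp(b*(10*2^(2/3)*5^(1/3)/(3*sqrt(3129) + 169)^(1/3) + 20 + 2^(1/3)*5^(2/3)*(3*sqrt(3129) + 169)^(1/3))/30)*sin(10^(1/3)*sqrt(3)*b*(-5^(1/3)*(3*sqrt(3129) + 169)^(1/3) + 10*2^(1/3)/(3*sqrt(3129) + 169)^(1/3))/30) + C2*exp(b*(10*2^(2/3)*5^(1/3)/(3*sqrt(3129) + 169)^(1/3) + 20 + 2^(1/3)*5^(2/3)*(3*sqrt(3129) + 169)^(1/3))/30)*cos(10^(1/3)*sqrt(3)*b*(-5^(1/3)*(3*sqrt(3129) + 169)^(1/3) + 10*2^(1/3)/(3*sqrt(3129) + 169)^(1/3))/30) + C3*exp(b*(-2^(1/3)*5^(2/3)*(3*sqrt(3129) + 169)^(1/3) - 10*2^(2/3)*5^(1/3)/(3*sqrt(3129) + 169)^(1/3) + 10)/15) - 6*b/49 + 1/7


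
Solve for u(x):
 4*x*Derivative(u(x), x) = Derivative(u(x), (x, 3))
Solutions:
 u(x) = C1 + Integral(C2*airyai(2^(2/3)*x) + C3*airybi(2^(2/3)*x), x)


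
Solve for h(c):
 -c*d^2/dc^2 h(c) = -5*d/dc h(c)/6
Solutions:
 h(c) = C1 + C2*c^(11/6)


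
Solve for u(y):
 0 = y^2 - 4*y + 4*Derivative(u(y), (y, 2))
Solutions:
 u(y) = C1 + C2*y - y^4/48 + y^3/6


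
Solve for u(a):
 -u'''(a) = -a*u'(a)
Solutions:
 u(a) = C1 + Integral(C2*airyai(a) + C3*airybi(a), a)


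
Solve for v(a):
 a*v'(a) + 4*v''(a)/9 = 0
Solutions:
 v(a) = C1 + C2*erf(3*sqrt(2)*a/4)


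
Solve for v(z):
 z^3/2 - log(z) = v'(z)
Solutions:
 v(z) = C1 + z^4/8 - z*log(z) + z


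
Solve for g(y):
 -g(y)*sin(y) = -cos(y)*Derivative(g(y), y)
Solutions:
 g(y) = C1/cos(y)


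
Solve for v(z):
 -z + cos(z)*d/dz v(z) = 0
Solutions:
 v(z) = C1 + Integral(z/cos(z), z)


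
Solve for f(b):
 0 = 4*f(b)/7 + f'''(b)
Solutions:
 f(b) = C3*exp(-14^(2/3)*b/7) + (C1*sin(14^(2/3)*sqrt(3)*b/14) + C2*cos(14^(2/3)*sqrt(3)*b/14))*exp(14^(2/3)*b/14)


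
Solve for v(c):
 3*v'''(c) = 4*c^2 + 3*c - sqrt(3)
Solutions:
 v(c) = C1 + C2*c + C3*c^2 + c^5/45 + c^4/24 - sqrt(3)*c^3/18


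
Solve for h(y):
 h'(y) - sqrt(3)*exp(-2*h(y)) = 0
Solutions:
 h(y) = log(-sqrt(C1 + 2*sqrt(3)*y))
 h(y) = log(C1 + 2*sqrt(3)*y)/2


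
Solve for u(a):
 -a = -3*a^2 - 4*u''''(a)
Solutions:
 u(a) = C1 + C2*a + C3*a^2 + C4*a^3 - a^6/480 + a^5/480


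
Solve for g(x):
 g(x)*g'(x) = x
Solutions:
 g(x) = -sqrt(C1 + x^2)
 g(x) = sqrt(C1 + x^2)


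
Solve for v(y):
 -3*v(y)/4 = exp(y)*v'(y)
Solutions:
 v(y) = C1*exp(3*exp(-y)/4)


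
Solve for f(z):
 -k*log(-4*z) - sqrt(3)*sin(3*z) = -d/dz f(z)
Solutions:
 f(z) = C1 + k*z*(log(-z) - 1) + 2*k*z*log(2) - sqrt(3)*cos(3*z)/3


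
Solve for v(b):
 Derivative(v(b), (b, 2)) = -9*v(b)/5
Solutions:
 v(b) = C1*sin(3*sqrt(5)*b/5) + C2*cos(3*sqrt(5)*b/5)


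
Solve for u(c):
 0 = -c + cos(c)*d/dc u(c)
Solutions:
 u(c) = C1 + Integral(c/cos(c), c)


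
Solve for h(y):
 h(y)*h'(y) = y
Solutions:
 h(y) = -sqrt(C1 + y^2)
 h(y) = sqrt(C1 + y^2)


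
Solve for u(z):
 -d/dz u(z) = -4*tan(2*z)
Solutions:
 u(z) = C1 - 2*log(cos(2*z))


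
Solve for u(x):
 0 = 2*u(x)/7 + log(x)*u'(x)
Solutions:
 u(x) = C1*exp(-2*li(x)/7)


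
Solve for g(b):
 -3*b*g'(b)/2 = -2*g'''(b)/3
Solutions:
 g(b) = C1 + Integral(C2*airyai(2^(1/3)*3^(2/3)*b/2) + C3*airybi(2^(1/3)*3^(2/3)*b/2), b)


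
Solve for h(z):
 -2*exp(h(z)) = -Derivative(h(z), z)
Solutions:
 h(z) = log(-1/(C1 + 2*z))


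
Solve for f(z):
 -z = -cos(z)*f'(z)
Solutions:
 f(z) = C1 + Integral(z/cos(z), z)


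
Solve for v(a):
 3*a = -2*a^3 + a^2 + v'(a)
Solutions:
 v(a) = C1 + a^4/2 - a^3/3 + 3*a^2/2


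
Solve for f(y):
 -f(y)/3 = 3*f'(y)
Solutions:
 f(y) = C1*exp(-y/9)


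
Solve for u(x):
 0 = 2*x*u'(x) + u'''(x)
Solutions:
 u(x) = C1 + Integral(C2*airyai(-2^(1/3)*x) + C3*airybi(-2^(1/3)*x), x)


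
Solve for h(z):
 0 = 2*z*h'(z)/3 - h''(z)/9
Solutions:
 h(z) = C1 + C2*erfi(sqrt(3)*z)


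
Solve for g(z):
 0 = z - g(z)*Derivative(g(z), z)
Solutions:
 g(z) = -sqrt(C1 + z^2)
 g(z) = sqrt(C1 + z^2)


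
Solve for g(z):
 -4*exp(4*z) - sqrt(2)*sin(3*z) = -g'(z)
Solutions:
 g(z) = C1 + exp(4*z) - sqrt(2)*cos(3*z)/3


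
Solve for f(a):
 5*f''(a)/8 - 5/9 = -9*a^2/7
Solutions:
 f(a) = C1 + C2*a - 6*a^4/35 + 4*a^2/9


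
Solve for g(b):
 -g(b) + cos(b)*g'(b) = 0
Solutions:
 g(b) = C1*sqrt(sin(b) + 1)/sqrt(sin(b) - 1)


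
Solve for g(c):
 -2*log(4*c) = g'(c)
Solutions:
 g(c) = C1 - 2*c*log(c) - c*log(16) + 2*c


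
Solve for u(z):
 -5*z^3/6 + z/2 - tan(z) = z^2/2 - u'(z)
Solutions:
 u(z) = C1 + 5*z^4/24 + z^3/6 - z^2/4 - log(cos(z))


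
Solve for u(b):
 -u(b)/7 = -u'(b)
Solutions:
 u(b) = C1*exp(b/7)


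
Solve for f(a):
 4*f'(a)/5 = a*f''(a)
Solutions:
 f(a) = C1 + C2*a^(9/5)


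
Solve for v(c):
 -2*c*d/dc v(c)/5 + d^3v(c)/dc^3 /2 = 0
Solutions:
 v(c) = C1 + Integral(C2*airyai(10^(2/3)*c/5) + C3*airybi(10^(2/3)*c/5), c)


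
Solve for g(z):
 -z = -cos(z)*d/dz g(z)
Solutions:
 g(z) = C1 + Integral(z/cos(z), z)


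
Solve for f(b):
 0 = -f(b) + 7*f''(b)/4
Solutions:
 f(b) = C1*exp(-2*sqrt(7)*b/7) + C2*exp(2*sqrt(7)*b/7)


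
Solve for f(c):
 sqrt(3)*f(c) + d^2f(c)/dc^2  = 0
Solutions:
 f(c) = C1*sin(3^(1/4)*c) + C2*cos(3^(1/4)*c)


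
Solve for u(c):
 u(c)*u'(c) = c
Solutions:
 u(c) = -sqrt(C1 + c^2)
 u(c) = sqrt(C1 + c^2)


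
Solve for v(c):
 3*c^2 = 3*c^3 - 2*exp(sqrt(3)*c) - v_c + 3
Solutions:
 v(c) = C1 + 3*c^4/4 - c^3 + 3*c - 2*sqrt(3)*exp(sqrt(3)*c)/3


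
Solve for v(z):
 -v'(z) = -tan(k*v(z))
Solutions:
 v(z) = Piecewise((-asin(exp(C1*k + k*z))/k + pi/k, Ne(k, 0)), (nan, True))
 v(z) = Piecewise((asin(exp(C1*k + k*z))/k, Ne(k, 0)), (nan, True))


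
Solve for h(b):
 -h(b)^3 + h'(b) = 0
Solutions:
 h(b) = -sqrt(2)*sqrt(-1/(C1 + b))/2
 h(b) = sqrt(2)*sqrt(-1/(C1 + b))/2


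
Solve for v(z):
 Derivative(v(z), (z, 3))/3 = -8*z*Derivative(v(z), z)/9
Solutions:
 v(z) = C1 + Integral(C2*airyai(-2*3^(2/3)*z/3) + C3*airybi(-2*3^(2/3)*z/3), z)


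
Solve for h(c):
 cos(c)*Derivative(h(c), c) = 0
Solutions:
 h(c) = C1


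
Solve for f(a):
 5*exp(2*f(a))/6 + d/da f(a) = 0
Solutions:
 f(a) = log(-1/(C1 - 5*a))/2 + log(3)/2
 f(a) = log(-sqrt(1/(C1 + 5*a))) + log(3)/2


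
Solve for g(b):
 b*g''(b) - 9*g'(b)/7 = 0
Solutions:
 g(b) = C1 + C2*b^(16/7)


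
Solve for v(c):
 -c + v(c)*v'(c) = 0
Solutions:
 v(c) = -sqrt(C1 + c^2)
 v(c) = sqrt(C1 + c^2)


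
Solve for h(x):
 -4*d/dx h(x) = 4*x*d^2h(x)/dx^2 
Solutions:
 h(x) = C1 + C2*log(x)


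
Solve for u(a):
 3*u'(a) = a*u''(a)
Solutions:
 u(a) = C1 + C2*a^4


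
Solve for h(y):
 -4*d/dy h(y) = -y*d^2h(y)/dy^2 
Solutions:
 h(y) = C1 + C2*y^5


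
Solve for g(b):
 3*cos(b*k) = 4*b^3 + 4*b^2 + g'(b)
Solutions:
 g(b) = C1 - b^4 - 4*b^3/3 + 3*sin(b*k)/k


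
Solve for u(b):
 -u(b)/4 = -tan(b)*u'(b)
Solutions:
 u(b) = C1*sin(b)^(1/4)


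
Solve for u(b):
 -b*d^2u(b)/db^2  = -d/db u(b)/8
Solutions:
 u(b) = C1 + C2*b^(9/8)


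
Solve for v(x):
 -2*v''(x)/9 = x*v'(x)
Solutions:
 v(x) = C1 + C2*erf(3*x/2)


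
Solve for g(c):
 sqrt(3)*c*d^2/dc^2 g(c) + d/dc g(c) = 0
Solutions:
 g(c) = C1 + C2*c^(1 - sqrt(3)/3)


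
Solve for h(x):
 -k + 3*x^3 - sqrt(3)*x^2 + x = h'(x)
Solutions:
 h(x) = C1 - k*x + 3*x^4/4 - sqrt(3)*x^3/3 + x^2/2


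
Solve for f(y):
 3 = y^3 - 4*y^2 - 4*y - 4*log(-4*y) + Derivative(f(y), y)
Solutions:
 f(y) = C1 - y^4/4 + 4*y^3/3 + 2*y^2 + 4*y*log(-y) + y*(-1 + 8*log(2))


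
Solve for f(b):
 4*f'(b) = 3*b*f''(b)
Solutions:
 f(b) = C1 + C2*b^(7/3)


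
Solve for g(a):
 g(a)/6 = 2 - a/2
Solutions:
 g(a) = 12 - 3*a


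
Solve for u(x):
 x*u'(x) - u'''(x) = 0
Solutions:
 u(x) = C1 + Integral(C2*airyai(x) + C3*airybi(x), x)


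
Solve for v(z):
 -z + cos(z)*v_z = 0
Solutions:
 v(z) = C1 + Integral(z/cos(z), z)


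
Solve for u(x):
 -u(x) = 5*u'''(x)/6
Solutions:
 u(x) = C3*exp(-5^(2/3)*6^(1/3)*x/5) + (C1*sin(2^(1/3)*3^(5/6)*5^(2/3)*x/10) + C2*cos(2^(1/3)*3^(5/6)*5^(2/3)*x/10))*exp(5^(2/3)*6^(1/3)*x/10)


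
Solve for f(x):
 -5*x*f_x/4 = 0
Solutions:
 f(x) = C1


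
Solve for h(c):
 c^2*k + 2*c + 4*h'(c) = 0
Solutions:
 h(c) = C1 - c^3*k/12 - c^2/4


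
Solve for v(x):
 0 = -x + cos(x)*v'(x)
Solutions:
 v(x) = C1 + Integral(x/cos(x), x)


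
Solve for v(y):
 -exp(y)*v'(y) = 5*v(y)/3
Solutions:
 v(y) = C1*exp(5*exp(-y)/3)


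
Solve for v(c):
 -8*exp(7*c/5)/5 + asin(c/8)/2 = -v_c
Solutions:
 v(c) = C1 - c*asin(c/8)/2 - sqrt(64 - c^2)/2 + 8*exp(7*c/5)/7


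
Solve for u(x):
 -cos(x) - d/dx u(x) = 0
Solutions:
 u(x) = C1 - sin(x)


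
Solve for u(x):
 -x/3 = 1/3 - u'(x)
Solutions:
 u(x) = C1 + x^2/6 + x/3


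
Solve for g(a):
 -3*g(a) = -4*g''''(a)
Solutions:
 g(a) = C1*exp(-sqrt(2)*3^(1/4)*a/2) + C2*exp(sqrt(2)*3^(1/4)*a/2) + C3*sin(sqrt(2)*3^(1/4)*a/2) + C4*cos(sqrt(2)*3^(1/4)*a/2)


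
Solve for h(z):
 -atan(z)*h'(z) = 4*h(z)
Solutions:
 h(z) = C1*exp(-4*Integral(1/atan(z), z))


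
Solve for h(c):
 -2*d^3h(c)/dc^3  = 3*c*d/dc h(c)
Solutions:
 h(c) = C1 + Integral(C2*airyai(-2^(2/3)*3^(1/3)*c/2) + C3*airybi(-2^(2/3)*3^(1/3)*c/2), c)


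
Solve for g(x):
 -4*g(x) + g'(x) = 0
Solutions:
 g(x) = C1*exp(4*x)


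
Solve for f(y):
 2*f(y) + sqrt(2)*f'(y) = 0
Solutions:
 f(y) = C1*exp(-sqrt(2)*y)


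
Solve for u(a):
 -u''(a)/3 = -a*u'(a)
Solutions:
 u(a) = C1 + C2*erfi(sqrt(6)*a/2)


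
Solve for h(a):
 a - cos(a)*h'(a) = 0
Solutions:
 h(a) = C1 + Integral(a/cos(a), a)


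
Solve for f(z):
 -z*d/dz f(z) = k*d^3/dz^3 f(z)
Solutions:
 f(z) = C1 + Integral(C2*airyai(z*(-1/k)^(1/3)) + C3*airybi(z*(-1/k)^(1/3)), z)


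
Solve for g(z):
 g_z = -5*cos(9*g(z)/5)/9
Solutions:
 5*z/9 - 5*log(sin(9*g(z)/5) - 1)/18 + 5*log(sin(9*g(z)/5) + 1)/18 = C1


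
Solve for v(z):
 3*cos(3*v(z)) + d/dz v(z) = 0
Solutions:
 v(z) = -asin((C1 + exp(18*z))/(C1 - exp(18*z)))/3 + pi/3
 v(z) = asin((C1 + exp(18*z))/(C1 - exp(18*z)))/3


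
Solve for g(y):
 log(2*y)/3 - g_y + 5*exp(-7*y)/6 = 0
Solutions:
 g(y) = C1 + y*log(y)/3 + y*(-1 + log(2))/3 - 5*exp(-7*y)/42


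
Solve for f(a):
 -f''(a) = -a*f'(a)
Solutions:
 f(a) = C1 + C2*erfi(sqrt(2)*a/2)


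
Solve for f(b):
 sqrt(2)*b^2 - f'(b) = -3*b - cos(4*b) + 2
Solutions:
 f(b) = C1 + sqrt(2)*b^3/3 + 3*b^2/2 - 2*b + sin(4*b)/4


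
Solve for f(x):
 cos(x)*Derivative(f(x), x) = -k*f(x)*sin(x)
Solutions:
 f(x) = C1*exp(k*log(cos(x)))


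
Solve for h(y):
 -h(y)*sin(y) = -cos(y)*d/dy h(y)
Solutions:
 h(y) = C1/cos(y)


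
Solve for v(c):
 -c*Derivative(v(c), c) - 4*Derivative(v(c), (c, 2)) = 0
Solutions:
 v(c) = C1 + C2*erf(sqrt(2)*c/4)


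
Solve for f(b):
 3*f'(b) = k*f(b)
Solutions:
 f(b) = C1*exp(b*k/3)


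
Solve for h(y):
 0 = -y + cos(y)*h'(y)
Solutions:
 h(y) = C1 + Integral(y/cos(y), y)


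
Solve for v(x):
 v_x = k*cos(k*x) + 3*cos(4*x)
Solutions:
 v(x) = C1 + 3*sin(4*x)/4 + sin(k*x)


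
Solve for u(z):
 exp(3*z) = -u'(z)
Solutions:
 u(z) = C1 - exp(3*z)/3


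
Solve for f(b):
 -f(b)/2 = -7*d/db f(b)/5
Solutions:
 f(b) = C1*exp(5*b/14)


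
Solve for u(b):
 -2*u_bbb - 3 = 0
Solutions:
 u(b) = C1 + C2*b + C3*b^2 - b^3/4


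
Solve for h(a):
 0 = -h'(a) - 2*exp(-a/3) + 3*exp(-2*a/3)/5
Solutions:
 h(a) = C1 + 6*exp(-a/3) - 9*exp(-2*a/3)/10


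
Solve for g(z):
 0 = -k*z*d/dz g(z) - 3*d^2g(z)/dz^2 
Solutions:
 g(z) = Piecewise((-sqrt(6)*sqrt(pi)*C1*erf(sqrt(6)*sqrt(k)*z/6)/(2*sqrt(k)) - C2, (k > 0) | (k < 0)), (-C1*z - C2, True))


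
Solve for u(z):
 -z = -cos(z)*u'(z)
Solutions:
 u(z) = C1 + Integral(z/cos(z), z)


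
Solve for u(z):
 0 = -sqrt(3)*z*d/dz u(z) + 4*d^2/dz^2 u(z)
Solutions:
 u(z) = C1 + C2*erfi(sqrt(2)*3^(1/4)*z/4)


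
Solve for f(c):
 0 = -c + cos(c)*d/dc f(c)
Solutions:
 f(c) = C1 + Integral(c/cos(c), c)


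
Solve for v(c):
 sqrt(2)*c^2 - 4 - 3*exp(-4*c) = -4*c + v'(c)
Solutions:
 v(c) = C1 + sqrt(2)*c^3/3 + 2*c^2 - 4*c + 3*exp(-4*c)/4


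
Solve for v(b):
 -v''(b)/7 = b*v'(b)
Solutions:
 v(b) = C1 + C2*erf(sqrt(14)*b/2)


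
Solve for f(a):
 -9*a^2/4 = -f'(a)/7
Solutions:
 f(a) = C1 + 21*a^3/4


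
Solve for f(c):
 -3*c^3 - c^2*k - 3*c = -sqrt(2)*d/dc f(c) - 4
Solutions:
 f(c) = C1 + 3*sqrt(2)*c^4/8 + sqrt(2)*c^3*k/6 + 3*sqrt(2)*c^2/4 - 2*sqrt(2)*c


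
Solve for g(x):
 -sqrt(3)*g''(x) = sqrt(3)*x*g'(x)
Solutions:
 g(x) = C1 + C2*erf(sqrt(2)*x/2)


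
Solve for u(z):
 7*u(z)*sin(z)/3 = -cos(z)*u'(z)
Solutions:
 u(z) = C1*cos(z)^(7/3)


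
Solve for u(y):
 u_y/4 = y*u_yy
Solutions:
 u(y) = C1 + C2*y^(5/4)


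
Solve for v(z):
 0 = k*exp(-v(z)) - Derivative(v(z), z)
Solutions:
 v(z) = log(C1 + k*z)


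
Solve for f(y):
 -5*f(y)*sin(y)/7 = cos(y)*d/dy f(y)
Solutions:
 f(y) = C1*cos(y)^(5/7)
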